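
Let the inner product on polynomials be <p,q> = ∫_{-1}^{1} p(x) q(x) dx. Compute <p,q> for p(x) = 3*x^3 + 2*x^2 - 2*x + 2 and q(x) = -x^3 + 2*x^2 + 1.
<p,q> = 334/35

Expand the product: p(x)·q(x) = -3*x^6 + 4*x^5 + 6*x^4 - 3*x^3 + 6*x^2 - 2*x + 2.
∫_{-1}^{1} of each monomial x^k gives [2/(k+1) if k even, 0 if k odd]. Integrating term-by-term (or equivalently evaluating the antiderivative F(x) = -3*x^7/7 + 2*x^6/3 + 6*x^5/5 - 3*x^4/4 + 2*x^3 - x^2 + 2*x at the endpoints):
  F(1) − F(−1) = 1549/420 − (-2459/420) = 334/35.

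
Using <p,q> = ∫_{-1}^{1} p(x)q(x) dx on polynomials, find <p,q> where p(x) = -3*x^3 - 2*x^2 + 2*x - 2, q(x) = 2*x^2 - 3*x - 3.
<p,q> = 34/3

Expand the product: p(x)·q(x) = -6*x^5 + 5*x^4 + 19*x^3 - 4*x^2 + 6.
∫_{-1}^{1} of each monomial x^k gives [2/(k+1) if k even, 0 if k odd]. Integrating term-by-term (or equivalently evaluating the antiderivative F(x) = -x^6 + x^5 + 19*x^4/4 - 4*x^3/3 + 6*x at the endpoints):
  F(1) − F(−1) = 113/12 − (-23/12) = 34/3.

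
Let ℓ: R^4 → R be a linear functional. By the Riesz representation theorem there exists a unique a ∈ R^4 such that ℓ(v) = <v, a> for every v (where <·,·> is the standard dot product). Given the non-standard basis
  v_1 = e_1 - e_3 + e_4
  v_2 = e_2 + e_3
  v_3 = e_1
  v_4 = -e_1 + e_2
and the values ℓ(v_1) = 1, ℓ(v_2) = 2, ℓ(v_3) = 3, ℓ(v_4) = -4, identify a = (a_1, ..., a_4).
a = (3, -1, 3, 1)

Write a = (a_1, ..., a_4) in the standard basis. For each basis vector v_i, ℓ(v_i) = <v_i, a> is a linear equation in the a_j's. Collect the n equations into a matrix system V a = ℓ, where row i of V is v_i (expressed in the standard basis). Since V is invertible (lower-triangular with 1s on the diagonal, up to permutation), solve by back-substitution:
  V =
[[1, 0, -1, 1],
 [0, 1, 1, 0],
 [1, 0, 0, 0],
 [-1, 1, 0, 0]]
  V a = (1, 2, 3, -4)
Solving gives a = (3, -1, 3, 1).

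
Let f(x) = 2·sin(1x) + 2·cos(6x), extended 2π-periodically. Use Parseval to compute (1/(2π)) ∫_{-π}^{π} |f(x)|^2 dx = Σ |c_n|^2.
Σ |c_n|^2 = 4

Expand |f|^2 and use orthogonality of {sin(nx), cos(mx)} on [-π, π]:
  ∫_{-π}^{π} sin(nx)^2 dx = π, ∫ cos(mx)^2 dx = π, and cross terms integrate to 0.
So ∫_{-π}^{π} f(x)^2 dx = 2^2 · π + 2^2 · π = (4 + 4)π.
Divide by 2π: (4 + 4)/2 = 4.
By Parseval, this equals Σ |c_n|^2.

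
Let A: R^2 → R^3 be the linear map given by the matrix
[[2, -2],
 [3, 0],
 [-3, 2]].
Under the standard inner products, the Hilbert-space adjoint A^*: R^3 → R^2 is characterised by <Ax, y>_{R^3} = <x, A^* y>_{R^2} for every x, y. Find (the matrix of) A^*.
A^* = A^T =
[[2, 3, -3],
 [-2, 0, 2]]

For real matrices with standard dot products, the defining identity <Ax, y> = <x, A^* y> gives (Ax)^T y = x^T (A^*) y, i.e. x^T A^T y = x^T (A^*) y. Since this holds for all x, y, we must have A^* = A^T. Therefore
A^* =
[[2, 3, -3],
 [-2, 0, 2]].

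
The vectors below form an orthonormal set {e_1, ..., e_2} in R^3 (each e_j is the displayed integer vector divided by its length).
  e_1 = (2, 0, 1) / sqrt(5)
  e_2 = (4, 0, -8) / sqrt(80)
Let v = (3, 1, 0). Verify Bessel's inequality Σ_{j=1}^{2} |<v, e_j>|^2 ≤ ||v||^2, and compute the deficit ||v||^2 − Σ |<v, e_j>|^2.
Σ |<v, e_j>|^2 = 9; ||v||^2 = 10; deficit = 1

Write each e_j = u_j / sqrt(<u_j, u_j>) where u_j is the displayed integer vector. Then <v, e_j> = <v, u_j> / sqrt(<u_j, u_j>), so |<v, e_j>|^2 = <v, u_j>^2 / <u_j, u_j>.
Coefficients: <v, e_1> = 6/sqrt(5), <v, e_2> = 12/sqrt(80).
Square and sum: Σ |<v, e_j>|^2 = 9.
Compute ||v||^2 = v·v = 10.
Deficit = 10 − 9 = 1 ≥ 0, confirming Bessel's inequality. (The deficit equals ||v − Σ <v,e_j> e_j||^2, the squared distance from v to span{e_j}.)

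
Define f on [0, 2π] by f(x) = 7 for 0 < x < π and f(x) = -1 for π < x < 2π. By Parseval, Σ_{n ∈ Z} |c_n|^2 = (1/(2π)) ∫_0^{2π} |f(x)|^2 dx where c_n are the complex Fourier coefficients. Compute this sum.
Σ |c_n|^2 = 25

Parseval equates the L^2 energy of f (normalised by 1/(2π)) with the ℓ^2 sum of its Fourier coefficients: (1/(2π)) ∫_0^{2π} |f|^2 = Σ |c_n|^2.
Compute the left side: (1/(2π)) [∫_0^π 7^2 dx + ∫_π^{2π} (-1)^2 dx] = (1/(2π)) · (49π + 1π) = (49 + 1)/2 = 25.
So Σ_{n ∈ Z} |c_n|^2 = 25.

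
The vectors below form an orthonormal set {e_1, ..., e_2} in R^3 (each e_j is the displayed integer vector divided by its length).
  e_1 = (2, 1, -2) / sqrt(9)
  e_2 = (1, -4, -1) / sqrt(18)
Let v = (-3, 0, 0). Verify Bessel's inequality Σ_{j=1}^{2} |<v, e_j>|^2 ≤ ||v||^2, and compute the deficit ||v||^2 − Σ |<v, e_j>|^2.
Σ |<v, e_j>|^2 = 9/2; ||v||^2 = 9; deficit = 9/2

Write each e_j = u_j / sqrt(<u_j, u_j>) where u_j is the displayed integer vector. Then <v, e_j> = <v, u_j> / sqrt(<u_j, u_j>), so |<v, e_j>|^2 = <v, u_j>^2 / <u_j, u_j>.
Coefficients: <v, e_1> = -6/sqrt(9), <v, e_2> = -3/sqrt(18).
Square and sum: Σ |<v, e_j>|^2 = 9/2.
Compute ||v||^2 = v·v = 9.
Deficit = 9 − 9/2 = 9/2 ≥ 0, confirming Bessel's inequality. (The deficit equals ||v − Σ <v,e_j> e_j||^2, the squared distance from v to span{e_j}.)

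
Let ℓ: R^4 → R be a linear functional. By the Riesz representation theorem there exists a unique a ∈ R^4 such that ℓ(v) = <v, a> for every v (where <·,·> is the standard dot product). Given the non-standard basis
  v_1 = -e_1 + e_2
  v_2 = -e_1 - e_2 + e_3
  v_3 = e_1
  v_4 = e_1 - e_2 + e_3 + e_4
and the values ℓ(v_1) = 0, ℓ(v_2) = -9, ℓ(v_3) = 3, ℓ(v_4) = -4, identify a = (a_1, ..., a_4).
a = (3, 3, -3, -1)

Write a = (a_1, ..., a_4) in the standard basis. For each basis vector v_i, ℓ(v_i) = <v_i, a> is a linear equation in the a_j's. Collect the n equations into a matrix system V a = ℓ, where row i of V is v_i (expressed in the standard basis). Since V is invertible (lower-triangular with 1s on the diagonal, up to permutation), solve by back-substitution:
  V =
[[-1, 1, 0, 0],
 [-1, -1, 1, 0],
 [1, 0, 0, 0],
 [1, -1, 1, 1]]
  V a = (0, -9, 3, -4)
Solving gives a = (3, 3, -3, -1).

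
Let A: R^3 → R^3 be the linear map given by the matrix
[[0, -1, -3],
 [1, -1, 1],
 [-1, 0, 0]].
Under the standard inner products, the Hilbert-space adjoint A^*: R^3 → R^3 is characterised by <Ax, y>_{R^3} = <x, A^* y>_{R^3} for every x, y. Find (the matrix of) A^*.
A^* = A^T =
[[0, 1, -1],
 [-1, -1, 0],
 [-3, 1, 0]]

For real matrices with standard dot products, the defining identity <Ax, y> = <x, A^* y> gives (Ax)^T y = x^T (A^*) y, i.e. x^T A^T y = x^T (A^*) y. Since this holds for all x, y, we must have A^* = A^T. Therefore
A^* =
[[0, 1, -1],
 [-1, -1, 0],
 [-3, 1, 0]].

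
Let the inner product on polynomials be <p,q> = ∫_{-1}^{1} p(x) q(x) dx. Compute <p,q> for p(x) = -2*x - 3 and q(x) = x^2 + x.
<p,q> = -10/3

Expand the product: p(x)·q(x) = -2*x^3 - 5*x^2 - 3*x.
∫_{-1}^{1} of each monomial x^k gives [2/(k+1) if k even, 0 if k odd]. Integrating term-by-term (or equivalently evaluating the antiderivative F(x) = -x^4/2 - 5*x^3/3 - 3*x^2/2 at the endpoints):
  F(1) − F(−1) = -11/3 − (-1/3) = -10/3.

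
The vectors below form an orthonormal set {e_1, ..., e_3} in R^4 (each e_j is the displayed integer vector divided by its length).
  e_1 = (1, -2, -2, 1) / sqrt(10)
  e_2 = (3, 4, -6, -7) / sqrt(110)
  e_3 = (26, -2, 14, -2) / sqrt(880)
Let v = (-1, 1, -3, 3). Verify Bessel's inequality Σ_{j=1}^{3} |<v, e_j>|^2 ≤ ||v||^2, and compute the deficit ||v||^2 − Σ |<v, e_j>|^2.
Σ |<v, e_j>|^2 = 51/5; ||v||^2 = 20; deficit = 49/5

Write each e_j = u_j / sqrt(<u_j, u_j>) where u_j is the displayed integer vector. Then <v, e_j> = <v, u_j> / sqrt(<u_j, u_j>), so |<v, e_j>|^2 = <v, u_j>^2 / <u_j, u_j>.
Coefficients: <v, e_1> = 6/sqrt(10), <v, e_2> = -2/sqrt(110), <v, e_3> = -76/sqrt(880).
Square and sum: Σ |<v, e_j>|^2 = 51/5.
Compute ||v||^2 = v·v = 20.
Deficit = 20 − 51/5 = 49/5 ≥ 0, confirming Bessel's inequality. (The deficit equals ||v − Σ <v,e_j> e_j||^2, the squared distance from v to span{e_j}.)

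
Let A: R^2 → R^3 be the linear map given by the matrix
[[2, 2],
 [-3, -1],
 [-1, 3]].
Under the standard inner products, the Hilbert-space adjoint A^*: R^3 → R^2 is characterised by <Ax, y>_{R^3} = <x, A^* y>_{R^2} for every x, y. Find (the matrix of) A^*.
A^* = A^T =
[[2, -3, -1],
 [2, -1, 3]]

For real matrices with standard dot products, the defining identity <Ax, y> = <x, A^* y> gives (Ax)^T y = x^T (A^*) y, i.e. x^T A^T y = x^T (A^*) y. Since this holds for all x, y, we must have A^* = A^T. Therefore
A^* =
[[2, -3, -1],
 [2, -1, 3]].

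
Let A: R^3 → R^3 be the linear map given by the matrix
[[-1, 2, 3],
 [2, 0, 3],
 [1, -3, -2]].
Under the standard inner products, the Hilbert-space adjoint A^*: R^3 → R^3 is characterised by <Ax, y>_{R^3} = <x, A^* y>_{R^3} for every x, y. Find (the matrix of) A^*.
A^* = A^T =
[[-1, 2, 1],
 [2, 0, -3],
 [3, 3, -2]]

For real matrices with standard dot products, the defining identity <Ax, y> = <x, A^* y> gives (Ax)^T y = x^T (A^*) y, i.e. x^T A^T y = x^T (A^*) y. Since this holds for all x, y, we must have A^* = A^T. Therefore
A^* =
[[-1, 2, 1],
 [2, 0, -3],
 [3, 3, -2]].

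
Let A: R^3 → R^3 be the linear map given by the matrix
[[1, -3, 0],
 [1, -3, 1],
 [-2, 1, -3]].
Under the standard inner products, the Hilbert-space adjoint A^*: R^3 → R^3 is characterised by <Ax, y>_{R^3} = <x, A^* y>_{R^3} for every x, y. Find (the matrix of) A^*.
A^* = A^T =
[[1, 1, -2],
 [-3, -3, 1],
 [0, 1, -3]]

For real matrices with standard dot products, the defining identity <Ax, y> = <x, A^* y> gives (Ax)^T y = x^T (A^*) y, i.e. x^T A^T y = x^T (A^*) y. Since this holds for all x, y, we must have A^* = A^T. Therefore
A^* =
[[1, 1, -2],
 [-3, -3, 1],
 [0, 1, -3]].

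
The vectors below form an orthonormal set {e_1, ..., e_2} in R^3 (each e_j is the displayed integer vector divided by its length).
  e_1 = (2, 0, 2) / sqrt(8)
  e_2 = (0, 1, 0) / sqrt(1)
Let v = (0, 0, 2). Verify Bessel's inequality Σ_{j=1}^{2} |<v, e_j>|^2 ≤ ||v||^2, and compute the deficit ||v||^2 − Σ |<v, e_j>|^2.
Σ |<v, e_j>|^2 = 2; ||v||^2 = 4; deficit = 2

Write each e_j = u_j / sqrt(<u_j, u_j>) where u_j is the displayed integer vector. Then <v, e_j> = <v, u_j> / sqrt(<u_j, u_j>), so |<v, e_j>|^2 = <v, u_j>^2 / <u_j, u_j>.
Coefficients: <v, e_1> = 4/sqrt(8), <v, e_2> = 0/sqrt(1).
Square and sum: Σ |<v, e_j>|^2 = 2.
Compute ||v||^2 = v·v = 4.
Deficit = 4 − 2 = 2 ≥ 0, confirming Bessel's inequality. (The deficit equals ||v − Σ <v,e_j> e_j||^2, the squared distance from v to span{e_j}.)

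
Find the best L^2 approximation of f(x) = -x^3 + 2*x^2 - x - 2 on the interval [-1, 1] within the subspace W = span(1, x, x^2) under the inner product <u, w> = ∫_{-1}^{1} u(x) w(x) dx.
g(x) = 2*x^2 - 8*x/5 - 2

The best approximation g ∈ W is the orthogonal projection of f onto W. Writing g = a_0 + a_1 x + a_2 x^2, the coefficients solve the normal equations G · a = b where
  G_{ij} = <φ_i, φ_j> and b_i = <f, φ_i>, with φ_0 = 1, φ_1 = x, φ_2 = x^2.
G =
  [2, 0, 2/3]
  [0, 2/3, 0]
  [2/3, 0, 2/5],
b = (-8/3, -16/15, -8/15).
Solving gives a_0 = -2, a_1 = -8/5, a_2 = 2, so
  g(x) = 2*x^2 - 8*x/5 - 2.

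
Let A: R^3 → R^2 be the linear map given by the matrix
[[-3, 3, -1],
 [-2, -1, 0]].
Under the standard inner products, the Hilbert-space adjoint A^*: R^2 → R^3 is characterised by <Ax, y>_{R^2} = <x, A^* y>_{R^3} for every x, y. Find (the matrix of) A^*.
A^* = A^T =
[[-3, -2],
 [3, -1],
 [-1, 0]]

For real matrices with standard dot products, the defining identity <Ax, y> = <x, A^* y> gives (Ax)^T y = x^T (A^*) y, i.e. x^T A^T y = x^T (A^*) y. Since this holds for all x, y, we must have A^* = A^T. Therefore
A^* =
[[-3, -2],
 [3, -1],
 [-1, 0]].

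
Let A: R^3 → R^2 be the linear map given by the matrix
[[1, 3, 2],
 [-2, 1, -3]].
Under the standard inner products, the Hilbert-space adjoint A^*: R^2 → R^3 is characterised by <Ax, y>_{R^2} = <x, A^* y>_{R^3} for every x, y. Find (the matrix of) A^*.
A^* = A^T =
[[1, -2],
 [3, 1],
 [2, -3]]

For real matrices with standard dot products, the defining identity <Ax, y> = <x, A^* y> gives (Ax)^T y = x^T (A^*) y, i.e. x^T A^T y = x^T (A^*) y. Since this holds for all x, y, we must have A^* = A^T. Therefore
A^* =
[[1, -2],
 [3, 1],
 [2, -3]].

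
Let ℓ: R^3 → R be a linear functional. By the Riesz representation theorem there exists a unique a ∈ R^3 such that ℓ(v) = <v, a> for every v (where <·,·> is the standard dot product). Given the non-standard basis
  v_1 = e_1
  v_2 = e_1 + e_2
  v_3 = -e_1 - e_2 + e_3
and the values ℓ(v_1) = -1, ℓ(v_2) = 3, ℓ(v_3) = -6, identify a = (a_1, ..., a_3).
a = (-1, 4, -3)

Write a = (a_1, ..., a_3) in the standard basis. For each basis vector v_i, ℓ(v_i) = <v_i, a> is a linear equation in the a_j's. Collect the n equations into a matrix system V a = ℓ, where row i of V is v_i (expressed in the standard basis). Since V is invertible (lower-triangular with 1s on the diagonal, up to permutation), solve by back-substitution:
  V =
[[1, 0, 0],
 [1, 1, 0],
 [-1, -1, 1]]
  V a = (-1, 3, -6)
Solving gives a = (-1, 4, -3).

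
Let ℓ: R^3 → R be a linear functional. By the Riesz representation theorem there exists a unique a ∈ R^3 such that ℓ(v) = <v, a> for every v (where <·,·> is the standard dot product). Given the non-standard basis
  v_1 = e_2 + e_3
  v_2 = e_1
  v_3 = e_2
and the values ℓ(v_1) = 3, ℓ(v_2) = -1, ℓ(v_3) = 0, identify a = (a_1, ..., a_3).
a = (-1, 0, 3)

Write a = (a_1, ..., a_3) in the standard basis. For each basis vector v_i, ℓ(v_i) = <v_i, a> is a linear equation in the a_j's. Collect the n equations into a matrix system V a = ℓ, where row i of V is v_i (expressed in the standard basis). Since V is invertible (lower-triangular with 1s on the diagonal, up to permutation), solve by back-substitution:
  V =
[[0, 1, 1],
 [1, 0, 0],
 [0, 1, 0]]
  V a = (3, -1, 0)
Solving gives a = (-1, 0, 3).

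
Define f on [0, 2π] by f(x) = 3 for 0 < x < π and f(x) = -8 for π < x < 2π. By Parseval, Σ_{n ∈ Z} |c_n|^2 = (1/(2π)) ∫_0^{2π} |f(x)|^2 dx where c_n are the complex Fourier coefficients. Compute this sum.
Σ |c_n|^2 = 73/2

Parseval equates the L^2 energy of f (normalised by 1/(2π)) with the ℓ^2 sum of its Fourier coefficients: (1/(2π)) ∫_0^{2π} |f|^2 = Σ |c_n|^2.
Compute the left side: (1/(2π)) [∫_0^π 3^2 dx + ∫_π^{2π} (-8)^2 dx] = (1/(2π)) · (9π + 64π) = (9 + 64)/2 = 73/2.
So Σ_{n ∈ Z} |c_n|^2 = 73/2.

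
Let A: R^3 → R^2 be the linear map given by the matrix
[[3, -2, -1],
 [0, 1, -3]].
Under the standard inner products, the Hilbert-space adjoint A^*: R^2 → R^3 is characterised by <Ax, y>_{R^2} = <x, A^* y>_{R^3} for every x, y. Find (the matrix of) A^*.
A^* = A^T =
[[3, 0],
 [-2, 1],
 [-1, -3]]

For real matrices with standard dot products, the defining identity <Ax, y> = <x, A^* y> gives (Ax)^T y = x^T (A^*) y, i.e. x^T A^T y = x^T (A^*) y. Since this holds for all x, y, we must have A^* = A^T. Therefore
A^* =
[[3, 0],
 [-2, 1],
 [-1, -3]].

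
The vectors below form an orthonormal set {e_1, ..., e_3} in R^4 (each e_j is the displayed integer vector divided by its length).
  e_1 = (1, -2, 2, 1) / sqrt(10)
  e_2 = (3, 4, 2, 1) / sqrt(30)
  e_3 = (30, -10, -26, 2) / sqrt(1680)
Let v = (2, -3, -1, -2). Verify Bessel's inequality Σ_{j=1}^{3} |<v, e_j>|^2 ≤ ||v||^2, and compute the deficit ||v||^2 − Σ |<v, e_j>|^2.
Σ |<v, e_j>|^2 = 62/5; ||v||^2 = 18; deficit = 28/5

Write each e_j = u_j / sqrt(<u_j, u_j>) where u_j is the displayed integer vector. Then <v, e_j> = <v, u_j> / sqrt(<u_j, u_j>), so |<v, e_j>|^2 = <v, u_j>^2 / <u_j, u_j>.
Coefficients: <v, e_1> = 4/sqrt(10), <v, e_2> = -10/sqrt(30), <v, e_3> = 112/sqrt(1680).
Square and sum: Σ |<v, e_j>|^2 = 62/5.
Compute ||v||^2 = v·v = 18.
Deficit = 18 − 62/5 = 28/5 ≥ 0, confirming Bessel's inequality. (The deficit equals ||v − Σ <v,e_j> e_j||^2, the squared distance from v to span{e_j}.)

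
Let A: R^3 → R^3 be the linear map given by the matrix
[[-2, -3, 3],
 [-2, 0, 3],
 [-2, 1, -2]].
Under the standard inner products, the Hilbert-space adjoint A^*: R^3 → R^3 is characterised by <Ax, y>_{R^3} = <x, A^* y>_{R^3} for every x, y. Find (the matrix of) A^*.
A^* = A^T =
[[-2, -2, -2],
 [-3, 0, 1],
 [3, 3, -2]]

For real matrices with standard dot products, the defining identity <Ax, y> = <x, A^* y> gives (Ax)^T y = x^T (A^*) y, i.e. x^T A^T y = x^T (A^*) y. Since this holds for all x, y, we must have A^* = A^T. Therefore
A^* =
[[-2, -2, -2],
 [-3, 0, 1],
 [3, 3, -2]].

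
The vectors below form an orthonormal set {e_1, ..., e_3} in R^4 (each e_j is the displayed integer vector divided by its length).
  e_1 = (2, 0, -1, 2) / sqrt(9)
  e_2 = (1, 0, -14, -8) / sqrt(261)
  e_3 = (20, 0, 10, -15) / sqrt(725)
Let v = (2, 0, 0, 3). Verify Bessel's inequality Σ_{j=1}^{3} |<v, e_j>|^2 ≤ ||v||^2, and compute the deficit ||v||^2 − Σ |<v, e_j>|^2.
Σ |<v, e_j>|^2 = 13; ||v||^2 = 13; deficit = 0

Write each e_j = u_j / sqrt(<u_j, u_j>) where u_j is the displayed integer vector. Then <v, e_j> = <v, u_j> / sqrt(<u_j, u_j>), so |<v, e_j>|^2 = <v, u_j>^2 / <u_j, u_j>.
Coefficients: <v, e_1> = 10/sqrt(9), <v, e_2> = -22/sqrt(261), <v, e_3> = -5/sqrt(725).
Square and sum: Σ |<v, e_j>|^2 = 13.
Compute ||v||^2 = v·v = 13.
Deficit = 13 − 13 = 0 ≥ 0, confirming Bessel's inequality. (The deficit equals ||v − Σ <v,e_j> e_j||^2, the squared distance from v to span{e_j}.)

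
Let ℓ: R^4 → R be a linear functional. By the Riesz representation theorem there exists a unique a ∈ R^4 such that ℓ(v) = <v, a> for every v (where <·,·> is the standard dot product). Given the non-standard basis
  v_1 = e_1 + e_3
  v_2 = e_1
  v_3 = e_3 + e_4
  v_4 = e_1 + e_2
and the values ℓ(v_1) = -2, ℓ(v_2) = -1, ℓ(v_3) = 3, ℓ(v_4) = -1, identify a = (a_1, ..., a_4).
a = (-1, 0, -1, 4)

Write a = (a_1, ..., a_4) in the standard basis. For each basis vector v_i, ℓ(v_i) = <v_i, a> is a linear equation in the a_j's. Collect the n equations into a matrix system V a = ℓ, where row i of V is v_i (expressed in the standard basis). Since V is invertible (lower-triangular with 1s on the diagonal, up to permutation), solve by back-substitution:
  V =
[[1, 0, 1, 0],
 [1, 0, 0, 0],
 [0, 0, 1, 1],
 [1, 1, 0, 0]]
  V a = (-2, -1, 3, -1)
Solving gives a = (-1, 0, -1, 4).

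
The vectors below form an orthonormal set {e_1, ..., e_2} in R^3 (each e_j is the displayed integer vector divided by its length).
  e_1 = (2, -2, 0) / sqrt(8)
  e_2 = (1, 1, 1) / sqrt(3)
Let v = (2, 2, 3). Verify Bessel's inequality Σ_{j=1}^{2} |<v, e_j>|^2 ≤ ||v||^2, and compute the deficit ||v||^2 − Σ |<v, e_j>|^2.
Σ |<v, e_j>|^2 = 49/3; ||v||^2 = 17; deficit = 2/3

Write each e_j = u_j / sqrt(<u_j, u_j>) where u_j is the displayed integer vector. Then <v, e_j> = <v, u_j> / sqrt(<u_j, u_j>), so |<v, e_j>|^2 = <v, u_j>^2 / <u_j, u_j>.
Coefficients: <v, e_1> = 0/sqrt(8), <v, e_2> = 7/sqrt(3).
Square and sum: Σ |<v, e_j>|^2 = 49/3.
Compute ||v||^2 = v·v = 17.
Deficit = 17 − 49/3 = 2/3 ≥ 0, confirming Bessel's inequality. (The deficit equals ||v − Σ <v,e_j> e_j||^2, the squared distance from v to span{e_j}.)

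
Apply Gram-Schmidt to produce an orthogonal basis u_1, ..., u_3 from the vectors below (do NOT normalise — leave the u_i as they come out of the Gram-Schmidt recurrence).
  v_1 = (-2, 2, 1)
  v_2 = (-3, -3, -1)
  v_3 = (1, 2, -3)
Orthogonal basis:
  u_1 = (-2, 2, 1)
  u_2 = (-29/9, -25/9, -8/9)
  u_3 = (-9/34, 45/34, -54/17)

Apply the Gram-Schmidt recurrence
  u_1 = v_1
  u_i = v_i − Σ_{j<i} ((v_i · u_j) / (u_j · u_j)) · u_j.

Step by step this gives:
  u_1 = (-2, 2, 1)
  u_2 = (-29/9, -25/9, -8/9)
  u_3 = (-9/34, 45/34, -54/17)

Orthogonality check:
  u_2 · u_1 = 0 (should be 0)
  u_3 · u_1 = 0 (should be 0)
  u_3 · u_2 = 0 (should be 0)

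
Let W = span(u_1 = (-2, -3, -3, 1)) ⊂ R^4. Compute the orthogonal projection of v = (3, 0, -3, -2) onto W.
proj_W(v) = (-2/23, -3/23, -3/23, 1/23)

Set up U = [u_1 | ... | u_1] ∈ R^(4×1). The projector onto W = col(U) is P = U (U^T U)^(-1) U^T.
Compute U^T U =
  [23],
and U^T v = (1).
Solve U^T U · c = U^T v for the coefficients: c = (1/23). The projection is proj_W(v) = U c.
Check: (v - proj_W(v)) · u_1 = 0  (should be 0).
Result: proj_W(v) = (-2/23, -3/23, -3/23, 1/23).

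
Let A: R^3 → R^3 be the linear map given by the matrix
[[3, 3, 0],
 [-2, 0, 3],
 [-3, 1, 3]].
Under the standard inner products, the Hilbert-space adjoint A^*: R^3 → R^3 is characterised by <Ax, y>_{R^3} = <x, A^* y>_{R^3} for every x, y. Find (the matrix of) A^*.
A^* = A^T =
[[3, -2, -3],
 [3, 0, 1],
 [0, 3, 3]]

For real matrices with standard dot products, the defining identity <Ax, y> = <x, A^* y> gives (Ax)^T y = x^T (A^*) y, i.e. x^T A^T y = x^T (A^*) y. Since this holds for all x, y, we must have A^* = A^T. Therefore
A^* =
[[3, -2, -3],
 [3, 0, 1],
 [0, 3, 3]].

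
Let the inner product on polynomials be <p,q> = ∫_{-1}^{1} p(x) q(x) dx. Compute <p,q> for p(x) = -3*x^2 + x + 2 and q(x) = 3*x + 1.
<p,q> = 4

Expand the product: p(x)·q(x) = -9*x^3 + 7*x + 2.
∫_{-1}^{1} of each monomial x^k gives [2/(k+1) if k even, 0 if k odd]. Integrating term-by-term (or equivalently evaluating the antiderivative F(x) = -9*x^4/4 + 7*x^2/2 + 2*x at the endpoints):
  F(1) − F(−1) = 13/4 − (-3/4) = 4.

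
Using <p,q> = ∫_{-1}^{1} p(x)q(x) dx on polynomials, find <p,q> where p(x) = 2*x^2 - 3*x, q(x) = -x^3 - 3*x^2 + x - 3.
<p,q> = -36/5

Expand the product: p(x)·q(x) = -2*x^5 - 3*x^4 + 11*x^3 - 9*x^2 + 9*x.
∫_{-1}^{1} of each monomial x^k gives [2/(k+1) if k even, 0 if k odd]. Integrating term-by-term (or equivalently evaluating the antiderivative F(x) = -x^6/3 - 3*x^5/5 + 11*x^4/4 - 3*x^3 + 9*x^2/2 at the endpoints):
  F(1) − F(−1) = 199/60 − (631/60) = -36/5.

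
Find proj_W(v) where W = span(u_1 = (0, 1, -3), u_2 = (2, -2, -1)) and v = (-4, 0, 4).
proj_W(v) = (-216/89, 120/89, 396/89)

Set up U = [u_1 | ... | u_2] ∈ R^(3×2). The projector onto W = col(U) is P = U (U^T U)^(-1) U^T.
Compute U^T U =
  [10, 1]
  [1, 9],
and U^T v = (-12, -12).
Solve U^T U · c = U^T v for the coefficients: c = (-96/89, -108/89). The projection is proj_W(v) = U c.
Check: (v - proj_W(v)) · u_1 = 0  (should be 0).
Check: (v - proj_W(v)) · u_2 = 0  (should be 0).
Result: proj_W(v) = (-216/89, 120/89, 396/89).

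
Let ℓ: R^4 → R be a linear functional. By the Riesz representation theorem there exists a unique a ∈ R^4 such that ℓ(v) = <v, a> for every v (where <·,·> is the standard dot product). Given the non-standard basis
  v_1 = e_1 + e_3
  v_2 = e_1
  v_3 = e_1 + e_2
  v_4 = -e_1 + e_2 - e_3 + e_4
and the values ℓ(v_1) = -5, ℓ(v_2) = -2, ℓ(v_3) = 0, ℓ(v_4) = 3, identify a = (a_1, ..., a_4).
a = (-2, 2, -3, -4)

Write a = (a_1, ..., a_4) in the standard basis. For each basis vector v_i, ℓ(v_i) = <v_i, a> is a linear equation in the a_j's. Collect the n equations into a matrix system V a = ℓ, where row i of V is v_i (expressed in the standard basis). Since V is invertible (lower-triangular with 1s on the diagonal, up to permutation), solve by back-substitution:
  V =
[[1, 0, 1, 0],
 [1, 0, 0, 0],
 [1, 1, 0, 0],
 [-1, 1, -1, 1]]
  V a = (-5, -2, 0, 3)
Solving gives a = (-2, 2, -3, -4).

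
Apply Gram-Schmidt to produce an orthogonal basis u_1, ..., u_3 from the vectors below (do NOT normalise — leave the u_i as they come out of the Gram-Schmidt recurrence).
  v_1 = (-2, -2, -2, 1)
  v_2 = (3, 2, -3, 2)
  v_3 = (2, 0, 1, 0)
Orthogonal basis:
  u_1 = (-2, -2, -2, 1)
  u_2 = (35/13, 22/13, -43/13, 28/13)
  u_3 = (287/334, -177/167, 115/334, 48/167)

Apply the Gram-Schmidt recurrence
  u_1 = v_1
  u_i = v_i − Σ_{j<i} ((v_i · u_j) / (u_j · u_j)) · u_j.

Step by step this gives:
  u_1 = (-2, -2, -2, 1)
  u_2 = (35/13, 22/13, -43/13, 28/13)
  u_3 = (287/334, -177/167, 115/334, 48/167)

Orthogonality check:
  u_2 · u_1 = 0 (should be 0)
  u_3 · u_1 = 0 (should be 0)
  u_3 · u_2 = 0 (should be 0)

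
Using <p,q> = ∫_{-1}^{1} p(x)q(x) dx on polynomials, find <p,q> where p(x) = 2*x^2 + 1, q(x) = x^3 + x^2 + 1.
<p,q> = 24/5

Expand the product: p(x)·q(x) = 2*x^5 + 2*x^4 + x^3 + 3*x^2 + 1.
∫_{-1}^{1} of each monomial x^k gives [2/(k+1) if k even, 0 if k odd]. Integrating term-by-term (or equivalently evaluating the antiderivative F(x) = x^6/3 + 2*x^5/5 + x^4/4 + x^3 + x at the endpoints):
  F(1) − F(−1) = 179/60 − (-109/60) = 24/5.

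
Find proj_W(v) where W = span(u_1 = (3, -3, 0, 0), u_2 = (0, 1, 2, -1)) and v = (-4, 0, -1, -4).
proj_W(v) = (-2, 2, 0, 0)

Set up U = [u_1 | ... | u_2] ∈ R^(4×2). The projector onto W = col(U) is P = U (U^T U)^(-1) U^T.
Compute U^T U =
  [18, -3]
  [-3, 6],
and U^T v = (-12, 2).
Solve U^T U · c = U^T v for the coefficients: c = (-2/3, 0). The projection is proj_W(v) = U c.
Check: (v - proj_W(v)) · u_1 = 0  (should be 0).
Check: (v - proj_W(v)) · u_2 = 0  (should be 0).
Result: proj_W(v) = (-2, 2, 0, 0).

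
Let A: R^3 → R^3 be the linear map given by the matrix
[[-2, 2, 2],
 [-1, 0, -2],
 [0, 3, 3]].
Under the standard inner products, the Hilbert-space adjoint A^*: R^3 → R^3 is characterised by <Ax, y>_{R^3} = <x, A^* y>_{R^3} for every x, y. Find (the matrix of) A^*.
A^* = A^T =
[[-2, -1, 0],
 [2, 0, 3],
 [2, -2, 3]]

For real matrices with standard dot products, the defining identity <Ax, y> = <x, A^* y> gives (Ax)^T y = x^T (A^*) y, i.e. x^T A^T y = x^T (A^*) y. Since this holds for all x, y, we must have A^* = A^T. Therefore
A^* =
[[-2, -1, 0],
 [2, 0, 3],
 [2, -2, 3]].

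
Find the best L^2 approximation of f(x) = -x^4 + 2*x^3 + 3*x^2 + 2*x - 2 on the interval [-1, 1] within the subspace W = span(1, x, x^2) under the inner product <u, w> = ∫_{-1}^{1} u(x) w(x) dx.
g(x) = 15*x^2/7 + 16*x/5 - 67/35

The best approximation g ∈ W is the orthogonal projection of f onto W. Writing g = a_0 + a_1 x + a_2 x^2, the coefficients solve the normal equations G · a = b where
  G_{ij} = <φ_i, φ_j> and b_i = <f, φ_i>, with φ_0 = 1, φ_1 = x, φ_2 = x^2.
G =
  [2, 0, 2/3]
  [0, 2/3, 0]
  [2/3, 0, 2/5],
b = (-12/5, 32/15, -44/105).
Solving gives a_0 = -67/35, a_1 = 16/5, a_2 = 15/7, so
  g(x) = 15*x^2/7 + 16*x/5 - 67/35.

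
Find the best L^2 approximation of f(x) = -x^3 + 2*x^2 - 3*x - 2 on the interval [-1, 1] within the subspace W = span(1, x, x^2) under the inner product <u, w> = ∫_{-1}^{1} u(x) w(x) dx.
g(x) = 2*x^2 - 18*x/5 - 2

The best approximation g ∈ W is the orthogonal projection of f onto W. Writing g = a_0 + a_1 x + a_2 x^2, the coefficients solve the normal equations G · a = b where
  G_{ij} = <φ_i, φ_j> and b_i = <f, φ_i>, with φ_0 = 1, φ_1 = x, φ_2 = x^2.
G =
  [2, 0, 2/3]
  [0, 2/3, 0]
  [2/3, 0, 2/5],
b = (-8/3, -12/5, -8/15).
Solving gives a_0 = -2, a_1 = -18/5, a_2 = 2, so
  g(x) = 2*x^2 - 18*x/5 - 2.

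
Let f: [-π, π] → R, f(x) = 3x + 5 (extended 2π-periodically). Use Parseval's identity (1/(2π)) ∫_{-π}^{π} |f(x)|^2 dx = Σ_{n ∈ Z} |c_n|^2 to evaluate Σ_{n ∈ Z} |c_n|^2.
Σ |c_n|^2 = 3π^2 + 25

Expand and integrate term by term over [-π, π]:
  ∫ (3x)^2 dx = 9·(2π^3/3); ∫ 2·3·(5)·x dx = 0 (odd integrand); ∫ 5^2 dx = 25·2π.
So (1/(2π)) ∫_{-π}^{π} (3x + 5)^2 dx = 9π^2/3 + 25 = 3π^2 + 25.
Parseval ⇒ Σ |c_n|^2 = 3π^2 + 25.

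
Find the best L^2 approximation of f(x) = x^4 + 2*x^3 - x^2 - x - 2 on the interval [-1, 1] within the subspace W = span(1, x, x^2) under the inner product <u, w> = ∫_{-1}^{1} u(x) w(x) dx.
g(x) = -x^2/7 + x/5 - 73/35

The best approximation g ∈ W is the orthogonal projection of f onto W. Writing g = a_0 + a_1 x + a_2 x^2, the coefficients solve the normal equations G · a = b where
  G_{ij} = <φ_i, φ_j> and b_i = <f, φ_i>, with φ_0 = 1, φ_1 = x, φ_2 = x^2.
G =
  [2, 0, 2/3]
  [0, 2/3, 0]
  [2/3, 0, 2/5],
b = (-64/15, 2/15, -152/105).
Solving gives a_0 = -73/35, a_1 = 1/5, a_2 = -1/7, so
  g(x) = -x^2/7 + x/5 - 73/35.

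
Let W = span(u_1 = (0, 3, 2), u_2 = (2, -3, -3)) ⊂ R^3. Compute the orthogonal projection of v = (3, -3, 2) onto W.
proj_W(v) = (84/61, -51/61, -76/61)

Set up U = [u_1 | ... | u_2] ∈ R^(3×2). The projector onto W = col(U) is P = U (U^T U)^(-1) U^T.
Compute U^T U =
  [13, -15]
  [-15, 22],
and U^T v = (-5, 9).
Solve U^T U · c = U^T v for the coefficients: c = (25/61, 42/61). The projection is proj_W(v) = U c.
Check: (v - proj_W(v)) · u_1 = 0  (should be 0).
Check: (v - proj_W(v)) · u_2 = 0  (should be 0).
Result: proj_W(v) = (84/61, -51/61, -76/61).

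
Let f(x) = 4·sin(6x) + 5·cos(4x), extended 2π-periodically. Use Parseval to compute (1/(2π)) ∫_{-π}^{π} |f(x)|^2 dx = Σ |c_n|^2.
Σ |c_n|^2 = 41/2

Expand |f|^2 and use orthogonality of {sin(nx), cos(mx)} on [-π, π]:
  ∫_{-π}^{π} sin(nx)^2 dx = π, ∫ cos(mx)^2 dx = π, and cross terms integrate to 0.
So ∫_{-π}^{π} f(x)^2 dx = 4^2 · π + 5^2 · π = (16 + 25)π.
Divide by 2π: (16 + 25)/2 = 41/2.
By Parseval, this equals Σ |c_n|^2.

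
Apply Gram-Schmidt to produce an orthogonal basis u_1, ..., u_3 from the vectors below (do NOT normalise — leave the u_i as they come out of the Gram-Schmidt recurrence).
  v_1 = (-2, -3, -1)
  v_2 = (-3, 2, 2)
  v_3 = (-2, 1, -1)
Orthogonal basis:
  u_1 = (-2, -3, -1)
  u_2 = (-23/7, 11/7, 13/7)
  u_3 = (-56/117, 98/117, -14/9)

Apply the Gram-Schmidt recurrence
  u_1 = v_1
  u_i = v_i − Σ_{j<i} ((v_i · u_j) / (u_j · u_j)) · u_j.

Step by step this gives:
  u_1 = (-2, -3, -1)
  u_2 = (-23/7, 11/7, 13/7)
  u_3 = (-56/117, 98/117, -14/9)

Orthogonality check:
  u_2 · u_1 = 0 (should be 0)
  u_3 · u_1 = 0 (should be 0)
  u_3 · u_2 = 0 (should be 0)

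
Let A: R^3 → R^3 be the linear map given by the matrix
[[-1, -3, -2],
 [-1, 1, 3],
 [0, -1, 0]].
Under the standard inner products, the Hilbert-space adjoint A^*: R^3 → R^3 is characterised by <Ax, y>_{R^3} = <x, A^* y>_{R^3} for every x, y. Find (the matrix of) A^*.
A^* = A^T =
[[-1, -1, 0],
 [-3, 1, -1],
 [-2, 3, 0]]

For real matrices with standard dot products, the defining identity <Ax, y> = <x, A^* y> gives (Ax)^T y = x^T (A^*) y, i.e. x^T A^T y = x^T (A^*) y. Since this holds for all x, y, we must have A^* = A^T. Therefore
A^* =
[[-1, -1, 0],
 [-3, 1, -1],
 [-2, 3, 0]].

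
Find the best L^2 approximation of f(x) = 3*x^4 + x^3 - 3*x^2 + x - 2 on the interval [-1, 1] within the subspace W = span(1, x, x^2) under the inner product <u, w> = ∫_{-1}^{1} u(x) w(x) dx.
g(x) = -3*x^2/7 + 8*x/5 - 79/35

The best approximation g ∈ W is the orthogonal projection of f onto W. Writing g = a_0 + a_1 x + a_2 x^2, the coefficients solve the normal equations G · a = b where
  G_{ij} = <φ_i, φ_j> and b_i = <f, φ_i>, with φ_0 = 1, φ_1 = x, φ_2 = x^2.
G =
  [2, 0, 2/3]
  [0, 2/3, 0]
  [2/3, 0, 2/5],
b = (-24/5, 16/15, -176/105).
Solving gives a_0 = -79/35, a_1 = 8/5, a_2 = -3/7, so
  g(x) = -3*x^2/7 + 8*x/5 - 79/35.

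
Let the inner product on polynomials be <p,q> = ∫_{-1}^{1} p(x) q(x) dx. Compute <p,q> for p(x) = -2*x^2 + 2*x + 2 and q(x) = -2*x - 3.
<p,q> = -32/3

Expand the product: p(x)·q(x) = 4*x^3 + 2*x^2 - 10*x - 6.
∫_{-1}^{1} of each monomial x^k gives [2/(k+1) if k even, 0 if k odd]. Integrating term-by-term (or equivalently evaluating the antiderivative F(x) = x^4 + 2*x^3/3 - 5*x^2 - 6*x at the endpoints):
  F(1) − F(−1) = -28/3 − (4/3) = -32/3.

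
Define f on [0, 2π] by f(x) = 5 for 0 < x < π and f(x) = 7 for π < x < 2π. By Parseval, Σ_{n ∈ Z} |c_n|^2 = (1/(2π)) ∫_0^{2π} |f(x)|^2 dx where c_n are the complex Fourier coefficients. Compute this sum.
Σ |c_n|^2 = 37

Parseval equates the L^2 energy of f (normalised by 1/(2π)) with the ℓ^2 sum of its Fourier coefficients: (1/(2π)) ∫_0^{2π} |f|^2 = Σ |c_n|^2.
Compute the left side: (1/(2π)) [∫_0^π 5^2 dx + ∫_π^{2π} 7^2 dx] = (1/(2π)) · (25π + 49π) = (25 + 49)/2 = 37.
So Σ_{n ∈ Z} |c_n|^2 = 37.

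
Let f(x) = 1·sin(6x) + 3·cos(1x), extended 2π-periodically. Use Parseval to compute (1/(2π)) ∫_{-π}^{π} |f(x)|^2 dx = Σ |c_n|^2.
Σ |c_n|^2 = 5

Expand |f|^2 and use orthogonality of {sin(nx), cos(mx)} on [-π, π]:
  ∫_{-π}^{π} sin(nx)^2 dx = π, ∫ cos(mx)^2 dx = π, and cross terms integrate to 0.
So ∫_{-π}^{π} f(x)^2 dx = 1^2 · π + 3^2 · π = (1 + 9)π.
Divide by 2π: (1 + 9)/2 = 5.
By Parseval, this equals Σ |c_n|^2.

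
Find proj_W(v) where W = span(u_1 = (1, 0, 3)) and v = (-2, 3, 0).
proj_W(v) = (-1/5, 0, -3/5)

Set up U = [u_1 | ... | u_1] ∈ R^(3×1). The projector onto W = col(U) is P = U (U^T U)^(-1) U^T.
Compute U^T U =
  [10],
and U^T v = (-2).
Solve U^T U · c = U^T v for the coefficients: c = (-1/5). The projection is proj_W(v) = U c.
Check: (v - proj_W(v)) · u_1 = 0  (should be 0).
Result: proj_W(v) = (-1/5, 0, -3/5).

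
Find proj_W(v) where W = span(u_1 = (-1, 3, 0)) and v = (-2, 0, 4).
proj_W(v) = (-1/5, 3/5, 0)

Set up U = [u_1 | ... | u_1] ∈ R^(3×1). The projector onto W = col(U) is P = U (U^T U)^(-1) U^T.
Compute U^T U =
  [10],
and U^T v = (2).
Solve U^T U · c = U^T v for the coefficients: c = (1/5). The projection is proj_W(v) = U c.
Check: (v - proj_W(v)) · u_1 = 0  (should be 0).
Result: proj_W(v) = (-1/5, 3/5, 0).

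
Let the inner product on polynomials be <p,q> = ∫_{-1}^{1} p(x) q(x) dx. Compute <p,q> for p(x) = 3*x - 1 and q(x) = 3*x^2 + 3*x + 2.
<p,q> = 0

Expand the product: p(x)·q(x) = 9*x^3 + 6*x^2 + 3*x - 2.
∫_{-1}^{1} of each monomial x^k gives [2/(k+1) if k even, 0 if k odd]. Integrating term-by-term (or equivalently evaluating the antiderivative F(x) = 9*x^4/4 + 2*x^3 + 3*x^2/2 - 2*x at the endpoints):
  F(1) − F(−1) = 15/4 − (15/4) = 0.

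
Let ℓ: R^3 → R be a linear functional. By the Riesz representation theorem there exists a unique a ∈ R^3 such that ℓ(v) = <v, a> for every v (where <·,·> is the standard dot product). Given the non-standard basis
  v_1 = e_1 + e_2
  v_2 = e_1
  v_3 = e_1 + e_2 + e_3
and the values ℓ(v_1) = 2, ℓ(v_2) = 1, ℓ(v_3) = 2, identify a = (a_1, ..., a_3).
a = (1, 1, 0)

Write a = (a_1, ..., a_3) in the standard basis. For each basis vector v_i, ℓ(v_i) = <v_i, a> is a linear equation in the a_j's. Collect the n equations into a matrix system V a = ℓ, where row i of V is v_i (expressed in the standard basis). Since V is invertible (lower-triangular with 1s on the diagonal, up to permutation), solve by back-substitution:
  V =
[[1, 1, 0],
 [1, 0, 0],
 [1, 1, 1]]
  V a = (2, 1, 2)
Solving gives a = (1, 1, 0).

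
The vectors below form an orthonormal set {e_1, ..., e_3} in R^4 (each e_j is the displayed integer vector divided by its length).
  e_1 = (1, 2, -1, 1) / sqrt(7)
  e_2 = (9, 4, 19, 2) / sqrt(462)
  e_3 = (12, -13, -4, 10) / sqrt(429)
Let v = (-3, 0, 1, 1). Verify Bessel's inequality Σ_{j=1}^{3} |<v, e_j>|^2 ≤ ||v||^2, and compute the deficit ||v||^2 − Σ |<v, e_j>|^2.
Σ |<v, e_j>|^2 = 45/13; ||v||^2 = 11; deficit = 98/13

Write each e_j = u_j / sqrt(<u_j, u_j>) where u_j is the displayed integer vector. Then <v, e_j> = <v, u_j> / sqrt(<u_j, u_j>), so |<v, e_j>|^2 = <v, u_j>^2 / <u_j, u_j>.
Coefficients: <v, e_1> = -3/sqrt(7), <v, e_2> = -6/sqrt(462), <v, e_3> = -30/sqrt(429).
Square and sum: Σ |<v, e_j>|^2 = 45/13.
Compute ||v||^2 = v·v = 11.
Deficit = 11 − 45/13 = 98/13 ≥ 0, confirming Bessel's inequality. (The deficit equals ||v − Σ <v,e_j> e_j||^2, the squared distance from v to span{e_j}.)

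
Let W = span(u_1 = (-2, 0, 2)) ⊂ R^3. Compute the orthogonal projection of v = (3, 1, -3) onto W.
proj_W(v) = (3, 0, -3)

Set up U = [u_1 | ... | u_1] ∈ R^(3×1). The projector onto W = col(U) is P = U (U^T U)^(-1) U^T.
Compute U^T U =
  [8],
and U^T v = (-12).
Solve U^T U · c = U^T v for the coefficients: c = (-3/2). The projection is proj_W(v) = U c.
Check: (v - proj_W(v)) · u_1 = 0  (should be 0).
Result: proj_W(v) = (3, 0, -3).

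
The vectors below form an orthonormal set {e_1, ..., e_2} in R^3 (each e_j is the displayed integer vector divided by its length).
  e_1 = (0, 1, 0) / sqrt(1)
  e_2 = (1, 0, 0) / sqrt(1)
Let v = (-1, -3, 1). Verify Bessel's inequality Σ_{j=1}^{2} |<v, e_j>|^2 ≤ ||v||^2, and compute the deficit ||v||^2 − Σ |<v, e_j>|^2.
Σ |<v, e_j>|^2 = 10; ||v||^2 = 11; deficit = 1

Write each e_j = u_j / sqrt(<u_j, u_j>) where u_j is the displayed integer vector. Then <v, e_j> = <v, u_j> / sqrt(<u_j, u_j>), so |<v, e_j>|^2 = <v, u_j>^2 / <u_j, u_j>.
Coefficients: <v, e_1> = -3/sqrt(1), <v, e_2> = -1/sqrt(1).
Square and sum: Σ |<v, e_j>|^2 = 10.
Compute ||v||^2 = v·v = 11.
Deficit = 11 − 10 = 1 ≥ 0, confirming Bessel's inequality. (The deficit equals ||v − Σ <v,e_j> e_j||^2, the squared distance from v to span{e_j}.)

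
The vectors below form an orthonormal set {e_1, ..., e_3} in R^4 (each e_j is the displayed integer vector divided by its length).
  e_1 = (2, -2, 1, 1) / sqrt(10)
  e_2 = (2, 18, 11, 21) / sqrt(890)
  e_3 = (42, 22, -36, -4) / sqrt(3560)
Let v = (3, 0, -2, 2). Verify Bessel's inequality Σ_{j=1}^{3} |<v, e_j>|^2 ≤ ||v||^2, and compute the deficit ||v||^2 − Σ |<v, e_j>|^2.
Σ |<v, e_j>|^2 = 29/2; ||v||^2 = 17; deficit = 5/2

Write each e_j = u_j / sqrt(<u_j, u_j>) where u_j is the displayed integer vector. Then <v, e_j> = <v, u_j> / sqrt(<u_j, u_j>), so |<v, e_j>|^2 = <v, u_j>^2 / <u_j, u_j>.
Coefficients: <v, e_1> = 6/sqrt(10), <v, e_2> = 26/sqrt(890), <v, e_3> = 190/sqrt(3560).
Square and sum: Σ |<v, e_j>|^2 = 29/2.
Compute ||v||^2 = v·v = 17.
Deficit = 17 − 29/2 = 5/2 ≥ 0, confirming Bessel's inequality. (The deficit equals ||v − Σ <v,e_j> e_j||^2, the squared distance from v to span{e_j}.)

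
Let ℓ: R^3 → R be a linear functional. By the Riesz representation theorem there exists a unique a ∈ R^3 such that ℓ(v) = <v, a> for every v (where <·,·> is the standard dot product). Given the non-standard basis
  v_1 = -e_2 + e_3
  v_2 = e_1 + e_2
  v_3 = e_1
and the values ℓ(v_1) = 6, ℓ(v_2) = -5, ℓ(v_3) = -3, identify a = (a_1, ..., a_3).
a = (-3, -2, 4)

Write a = (a_1, ..., a_3) in the standard basis. For each basis vector v_i, ℓ(v_i) = <v_i, a> is a linear equation in the a_j's. Collect the n equations into a matrix system V a = ℓ, where row i of V is v_i (expressed in the standard basis). Since V is invertible (lower-triangular with 1s on the diagonal, up to permutation), solve by back-substitution:
  V =
[[0, -1, 1],
 [1, 1, 0],
 [1, 0, 0]]
  V a = (6, -5, -3)
Solving gives a = (-3, -2, 4).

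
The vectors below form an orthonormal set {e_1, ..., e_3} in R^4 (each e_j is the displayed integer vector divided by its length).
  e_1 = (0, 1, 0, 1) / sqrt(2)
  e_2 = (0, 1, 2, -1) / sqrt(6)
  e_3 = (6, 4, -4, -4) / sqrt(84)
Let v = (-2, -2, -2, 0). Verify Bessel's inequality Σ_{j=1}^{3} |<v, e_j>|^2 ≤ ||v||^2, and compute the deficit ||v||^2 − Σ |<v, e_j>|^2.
Σ |<v, e_j>|^2 = 68/7; ||v||^2 = 12; deficit = 16/7

Write each e_j = u_j / sqrt(<u_j, u_j>) where u_j is the displayed integer vector. Then <v, e_j> = <v, u_j> / sqrt(<u_j, u_j>), so |<v, e_j>|^2 = <v, u_j>^2 / <u_j, u_j>.
Coefficients: <v, e_1> = -2/sqrt(2), <v, e_2> = -6/sqrt(6), <v, e_3> = -12/sqrt(84).
Square and sum: Σ |<v, e_j>|^2 = 68/7.
Compute ||v||^2 = v·v = 12.
Deficit = 12 − 68/7 = 16/7 ≥ 0, confirming Bessel's inequality. (The deficit equals ||v − Σ <v,e_j> e_j||^2, the squared distance from v to span{e_j}.)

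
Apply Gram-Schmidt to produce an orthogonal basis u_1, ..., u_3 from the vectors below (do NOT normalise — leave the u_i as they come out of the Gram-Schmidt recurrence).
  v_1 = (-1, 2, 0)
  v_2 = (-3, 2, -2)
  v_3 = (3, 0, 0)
Orthogonal basis:
  u_1 = (-1, 2, 0)
  u_2 = (-8/5, -4/5, -2)
  u_3 = (4/3, 2/3, -4/3)

Apply the Gram-Schmidt recurrence
  u_1 = v_1
  u_i = v_i − Σ_{j<i} ((v_i · u_j) / (u_j · u_j)) · u_j.

Step by step this gives:
  u_1 = (-1, 2, 0)
  u_2 = (-8/5, -4/5, -2)
  u_3 = (4/3, 2/3, -4/3)

Orthogonality check:
  u_2 · u_1 = 0 (should be 0)
  u_3 · u_1 = 0 (should be 0)
  u_3 · u_2 = 0 (should be 0)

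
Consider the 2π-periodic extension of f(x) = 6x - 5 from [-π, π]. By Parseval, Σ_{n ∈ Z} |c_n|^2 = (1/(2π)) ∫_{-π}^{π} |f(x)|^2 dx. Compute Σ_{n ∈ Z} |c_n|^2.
Σ |c_n|^2 = 12π^2 + 25

Expand and integrate term by term over [-π, π]:
  ∫ (6x)^2 dx = 36·(2π^3/3); ∫ 2·6·(-5)·x dx = 0 (odd integrand); ∫ (-5)^2 dx = 25·2π.
So (1/(2π)) ∫_{-π}^{π} (6x - 5)^2 dx = 36π^2/3 + 25 = 12π^2 + 25.
Parseval ⇒ Σ |c_n|^2 = 12π^2 + 25.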